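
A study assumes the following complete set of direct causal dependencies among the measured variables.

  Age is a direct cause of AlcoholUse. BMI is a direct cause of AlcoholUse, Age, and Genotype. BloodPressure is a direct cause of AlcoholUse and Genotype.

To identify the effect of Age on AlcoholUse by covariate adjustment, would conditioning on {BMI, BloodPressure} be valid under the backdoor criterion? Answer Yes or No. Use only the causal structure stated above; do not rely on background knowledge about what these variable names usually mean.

Backdoor paths from Age to AlcoholUse (paths whose first edge points into Age):
  P1: Age <- BMI -> Genotype <- BloodPressure -> AlcoholUse
  P2: Age <- BMI -> AlcoholUse
Condition 1 (no descendant of Age in the set): holds — descendants of Age are {AlcoholUse}; none are in {BMI, BloodPressure}.
Condition 2 (every backdoor path blocked by {BMI, BloodPressure}):
  P1: blocked at fork node BMI ∈ conditioning set.
  P2: blocked at fork node BMI ∈ conditioning set.
{BMI, BloodPressure} satisfies the backdoor criterion.

Yes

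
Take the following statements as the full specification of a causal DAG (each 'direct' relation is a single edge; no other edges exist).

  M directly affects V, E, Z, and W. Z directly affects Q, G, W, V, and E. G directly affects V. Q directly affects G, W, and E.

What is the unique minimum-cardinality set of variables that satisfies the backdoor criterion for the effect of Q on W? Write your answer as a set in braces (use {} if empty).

Variables eligible for adjustment (non-descendants of Q, excluding Q and W): {M, Z}.
Backdoor paths from Q to W:
  P1: Q <- Z <- M -> W
  P2: Q <- Z -> G -> V <- M -> W
  P3: Q <- Z -> W
  P4: Q <- Z -> V <- M -> W
  P5: Q <- Z -> E <- M -> W
The empty set is not sufficient: P1 (Q <- Z <- M -> W) has no collider blocking it and no conditioned non-collider, so it is open.
Try {Z}:
  P1: blocked at chain node Z ∈ conditioning set.
  P2: blocked at fork node Z ∈ conditioning set.
  P3: blocked at fork node Z ∈ conditioning set.
  P4: blocked at fork node Z ∈ conditioning set.
  P5: blocked at fork node Z ∈ conditioning set.
{Z} contains no descendant of Q and blocks every backdoor path.
No other singleton works — e.g. {M} leaves P3 open — so {Z} is the unique smallest valid adjustment set.

{Z}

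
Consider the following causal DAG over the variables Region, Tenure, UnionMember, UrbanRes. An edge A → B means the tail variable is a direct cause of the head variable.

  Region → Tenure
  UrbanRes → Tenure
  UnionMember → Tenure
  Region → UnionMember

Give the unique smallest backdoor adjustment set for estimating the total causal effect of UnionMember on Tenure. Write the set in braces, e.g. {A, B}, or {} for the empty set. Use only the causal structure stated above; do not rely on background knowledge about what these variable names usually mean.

{Region}

Variables eligible for adjustment (non-descendants of UnionMember, excluding UnionMember and Tenure): {Region, UrbanRes}.
Backdoor paths from UnionMember to Tenure:
  P1: UnionMember <- Region -> Tenure
The empty set is not sufficient: P1 (UnionMember <- Region -> Tenure) has no collider blocking it and no conditioned non-collider, so it is open.
Try {Region}:
  P1: blocked at fork node Region ∈ conditioning set.
{Region} contains no descendant of UnionMember and blocks every backdoor path.
No other singleton works — e.g. {UrbanRes} leaves P1 open — so {Region} is the unique smallest valid adjustment set.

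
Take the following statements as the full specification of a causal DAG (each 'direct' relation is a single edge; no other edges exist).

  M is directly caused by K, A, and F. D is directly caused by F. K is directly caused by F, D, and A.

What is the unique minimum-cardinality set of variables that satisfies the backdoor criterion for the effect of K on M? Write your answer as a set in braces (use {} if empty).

Variables eligible for adjustment (non-descendants of K, excluding K and M): {A, D, F}.
Backdoor paths from K to M:
  P1: K <- A -> M
  P2: K <- F -> M
  P3: K <- D <- F -> M
The empty set is not sufficient: P1 (K <- A -> M) has no collider blocking it and no conditioned non-collider, so it is open.
Try {A, F}:
  P1: blocked at fork node A ∈ conditioning set.
  P2: blocked at fork node F ∈ conditioning set.
  P3: blocked at fork node F ∈ conditioning set.
{A, F} contains no descendant of K and blocks every backdoor path.
Every element of {A, F} is needed (dropping A leaves P1 open; dropping F leaves P2 open), so no proper subset is valid.
Among all size-2 subsets of the eligible variables, only {A, F} blocks every backdoor path, so it is the unique smallest valid adjustment set.

{A, F}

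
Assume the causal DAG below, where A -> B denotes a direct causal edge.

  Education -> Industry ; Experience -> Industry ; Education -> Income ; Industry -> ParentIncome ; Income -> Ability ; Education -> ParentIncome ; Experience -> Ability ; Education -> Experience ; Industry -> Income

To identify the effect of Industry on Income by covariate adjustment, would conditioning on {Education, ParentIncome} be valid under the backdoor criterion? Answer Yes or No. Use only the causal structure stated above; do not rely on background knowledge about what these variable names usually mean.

Backdoor paths from Industry to Income (paths whose first edge points into Industry):
  P1: Industry <- Education -> Experience -> Ability <- Income
  P2: Industry <- Education -> Income
  P3: Industry <- Experience <- Education -> Income
  P4: Industry <- Experience -> Ability <- Income
Condition 1 (no descendant of Industry in the set): FAILS — ParentIncome is a descendant of Industry.
Condition 2 (every backdoor path blocked by {Education, ParentIncome}):
  P1: blocked at fork node Education ∈ conditioning set.
  P2: blocked at fork node Education ∈ conditioning set.
  P3: blocked at fork node Education ∈ conditioning set.
  P4: blocked at collider Ability (neither it nor any descendant is in the conditioning set).
{Education, ParentIncome} does not satisfy the backdoor criterion.

No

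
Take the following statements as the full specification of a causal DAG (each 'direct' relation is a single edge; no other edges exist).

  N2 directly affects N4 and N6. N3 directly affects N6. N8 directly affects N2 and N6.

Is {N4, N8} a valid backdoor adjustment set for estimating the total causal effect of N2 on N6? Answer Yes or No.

Backdoor paths from N2 to N6 (paths whose first edge points into N2):
  P1: N2 <- N8 -> N6
Condition 1 (no descendant of N2 in the set): FAILS — N4 is a descendant of N2.
Condition 2 (every backdoor path blocked by {N4, N8}):
  P1: blocked at fork node N8 ∈ conditioning set.
{N4, N8} does not satisfy the backdoor criterion.

No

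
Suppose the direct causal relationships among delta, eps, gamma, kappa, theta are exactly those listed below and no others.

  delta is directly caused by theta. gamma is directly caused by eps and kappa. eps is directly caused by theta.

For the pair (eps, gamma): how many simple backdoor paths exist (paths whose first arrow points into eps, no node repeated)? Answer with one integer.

0

A backdoor path from eps to gamma is any simple undirected path whose first edge points into eps (i.e. leaves eps via a parent).
Parents of eps: {theta}.
No simple path from any parent of eps reaches gamma without revisiting eps, so there are no backdoor paths.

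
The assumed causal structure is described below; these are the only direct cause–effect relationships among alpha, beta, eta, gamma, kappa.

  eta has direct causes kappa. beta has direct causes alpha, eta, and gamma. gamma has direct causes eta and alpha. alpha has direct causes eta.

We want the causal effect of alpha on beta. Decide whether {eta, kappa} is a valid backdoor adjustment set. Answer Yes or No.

Backdoor paths from alpha to beta (paths whose first edge points into alpha):
  P1: alpha <- eta -> gamma -> beta
  P2: alpha <- eta -> beta
Condition 1 (no descendant of alpha in the set): holds — descendants of alpha are {beta, gamma}; none are in {eta, kappa}.
Condition 2 (every backdoor path blocked by {eta, kappa}):
  P1: blocked at fork node eta ∈ conditioning set.
  P2: blocked at fork node eta ∈ conditioning set.
{eta, kappa} satisfies the backdoor criterion.

Yes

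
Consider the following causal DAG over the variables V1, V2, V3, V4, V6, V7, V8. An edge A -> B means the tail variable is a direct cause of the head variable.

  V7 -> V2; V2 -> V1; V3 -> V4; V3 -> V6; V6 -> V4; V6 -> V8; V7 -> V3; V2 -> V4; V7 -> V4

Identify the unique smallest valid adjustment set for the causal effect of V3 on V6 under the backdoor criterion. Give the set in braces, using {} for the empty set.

{}

Variables eligible for adjustment (non-descendants of V3, excluding V3 and V6): {V1, V2, V7}.
Backdoor paths from V3 to V6:
  P1: V3 <- V7 -> V2 -> V4 <- V6
  P2: V3 <- V7 -> V4 <- V6
Each backdoor path contains an unconditioned collider, so every path is already blocked with the empty conditioning set:
  P1: blocked at collider V4 (neither it nor any descendant is in the conditioning set).
  P2: blocked at collider V4 (neither it nor any descendant is in the conditioning set).
The empty set is therefore the unique smallest valid set.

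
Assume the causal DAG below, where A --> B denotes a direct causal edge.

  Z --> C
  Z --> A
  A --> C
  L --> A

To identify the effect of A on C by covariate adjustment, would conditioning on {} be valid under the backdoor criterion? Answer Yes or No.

No

Backdoor paths from A to C (paths whose first edge points into A):
  P1: A <- Z -> C
Condition 1 (no descendant of A in the set): holds — descendants of A are {C}; none are in {}.
Condition 2 (every backdoor path blocked by {}):
  P1: open — no interior node is in the conditioning set.
{} does not satisfy the backdoor criterion.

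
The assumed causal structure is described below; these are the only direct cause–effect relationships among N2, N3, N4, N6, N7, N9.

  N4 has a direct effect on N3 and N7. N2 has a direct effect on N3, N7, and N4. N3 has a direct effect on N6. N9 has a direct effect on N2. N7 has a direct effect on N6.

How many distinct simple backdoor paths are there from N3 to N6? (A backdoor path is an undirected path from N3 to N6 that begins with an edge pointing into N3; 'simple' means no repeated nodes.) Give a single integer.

4

A backdoor path from N3 to N6 is any simple undirected path whose first edge points into N3 (i.e. leaves N3 via a parent).
Parents of N3: {N2, N4}.
Enumerating:
  P1: N3 <- N2 -> N4 -> N7 -> N6
  P2: N3 <- N2 -> N7 -> N6
  P3: N3 <- N4 <- N2 -> N7 -> N6
  P4: N3 <- N4 -> N7 -> N6
That exhausts the simple backdoor paths. Count: 4.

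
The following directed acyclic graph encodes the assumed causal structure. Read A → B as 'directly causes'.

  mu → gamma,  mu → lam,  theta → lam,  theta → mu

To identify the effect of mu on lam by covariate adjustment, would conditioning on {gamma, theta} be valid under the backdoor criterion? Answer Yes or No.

Backdoor paths from mu to lam (paths whose first edge points into mu):
  P1: mu <- theta -> lam
Condition 1 (no descendant of mu in the set): FAILS — gamma is a descendant of mu.
Condition 2 (every backdoor path blocked by {gamma, theta}):
  P1: blocked at fork node theta ∈ conditioning set.
{gamma, theta} does not satisfy the backdoor criterion.

No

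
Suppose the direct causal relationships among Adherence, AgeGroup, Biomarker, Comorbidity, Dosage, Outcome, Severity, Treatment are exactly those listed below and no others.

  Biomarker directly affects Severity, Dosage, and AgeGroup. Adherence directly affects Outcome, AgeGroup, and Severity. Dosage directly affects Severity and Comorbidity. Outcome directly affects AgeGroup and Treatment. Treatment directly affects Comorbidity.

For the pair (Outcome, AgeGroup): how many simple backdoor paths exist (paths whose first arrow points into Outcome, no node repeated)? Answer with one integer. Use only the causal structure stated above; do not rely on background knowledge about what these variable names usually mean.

A backdoor path from Outcome to AgeGroup is any simple undirected path whose first edge points into Outcome (i.e. leaves Outcome via a parent).
Parents of Outcome: {Adherence}.
Enumerating:
  P1: Outcome <- Adherence -> AgeGroup
  P2: Outcome <- Adherence -> Severity <- Biomarker -> AgeGroup
  P3: Outcome <- Adherence -> Severity <- Dosage <- Biomarker -> AgeGroup
That exhausts the simple backdoor paths. Count: 3.

3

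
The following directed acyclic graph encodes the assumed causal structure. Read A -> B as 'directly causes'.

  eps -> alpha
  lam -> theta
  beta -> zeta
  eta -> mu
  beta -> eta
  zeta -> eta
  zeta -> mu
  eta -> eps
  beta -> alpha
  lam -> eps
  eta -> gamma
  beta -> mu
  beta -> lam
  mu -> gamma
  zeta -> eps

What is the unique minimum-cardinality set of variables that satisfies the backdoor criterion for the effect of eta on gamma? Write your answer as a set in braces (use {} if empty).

Variables eligible for adjustment (non-descendants of eta, excluding eta and gamma): {beta, lam, theta, zeta}.
Backdoor paths from eta to gamma:
  P1: eta <- beta -> zeta -> mu -> gamma
  P2: eta <- beta -> mu -> gamma
  P3: eta <- beta -> lam -> eps <- zeta -> mu -> gamma
  P4: eta <- beta -> alpha <- eps <- zeta -> mu -> gamma
  P5: eta <- zeta <- beta -> mu -> gamma
  P6: eta <- zeta -> mu -> gamma
  P7: eta <- zeta -> eps <- lam <- beta -> mu -> gamma
  P8: eta <- zeta -> eps -> alpha <- beta -> mu -> gamma
The empty set is not sufficient: P1 (eta <- beta -> zeta -> mu -> gamma) has no collider blocking it and no conditioned non-collider, so it is open.
Try {beta, zeta}:
  P1: blocked at fork node beta ∈ conditioning set.
  P2: blocked at fork node beta ∈ conditioning set.
  P3: blocked at fork node beta ∈ conditioning set.
  P4: blocked at fork node beta ∈ conditioning set.
  P5: blocked at chain node zeta ∈ conditioning set.
  P6: blocked at fork node zeta ∈ conditioning set.
  P7: blocked at fork node zeta ∈ conditioning set.
  P8: blocked at fork node zeta ∈ conditioning set.
{beta, zeta} contains no descendant of eta and blocks every backdoor path.
Every element of {beta, zeta} is needed (dropping beta leaves P2 open; dropping zeta leaves P6 open), so no proper subset is valid.
Among all size-2 subsets of the eligible variables, only {beta, zeta} blocks every backdoor path, so it is the unique smallest valid adjustment set.

{beta, zeta}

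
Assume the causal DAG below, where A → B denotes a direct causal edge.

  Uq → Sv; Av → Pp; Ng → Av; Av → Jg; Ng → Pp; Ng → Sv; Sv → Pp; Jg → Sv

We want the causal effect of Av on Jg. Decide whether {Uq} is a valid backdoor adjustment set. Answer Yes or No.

Yes

Backdoor paths from Av to Jg (paths whose first edge points into Av):
  P1: Av <- Ng -> Sv <- Jg
  P2: Av <- Ng -> Pp <- Sv <- Jg
Condition 1 (no descendant of Av in the set): holds — descendants of Av are {Jg, Pp, Sv}; none are in {Uq}.
Condition 2 (every backdoor path blocked by {Uq}):
  P1: blocked at collider Sv (neither it nor any descendant is in the conditioning set).
  P2: blocked at collider Pp (neither it nor any descendant is in the conditioning set).
{Uq} satisfies the backdoor criterion.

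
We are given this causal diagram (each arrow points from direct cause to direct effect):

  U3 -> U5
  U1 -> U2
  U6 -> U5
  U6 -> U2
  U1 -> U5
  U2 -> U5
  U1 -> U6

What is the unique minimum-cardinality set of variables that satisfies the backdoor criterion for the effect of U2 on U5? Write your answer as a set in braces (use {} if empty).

{U1, U6}

Variables eligible for adjustment (non-descendants of U2, excluding U2 and U5): {U1, U3, U6}.
Backdoor paths from U2 to U5:
  P1: U2 <- U1 -> U6 -> U5
  P2: U2 <- U1 -> U5
  P3: U2 <- U6 <- U1 -> U5
  P4: U2 <- U6 -> U5
The empty set is not sufficient: P1 (U2 <- U1 -> U6 -> U5) has no collider blocking it and no conditioned non-collider, so it is open.
Try {U1, U6}:
  P1: blocked at fork node U1 ∈ conditioning set.
  P2: blocked at fork node U1 ∈ conditioning set.
  P3: blocked at chain node U6 ∈ conditioning set.
  P4: blocked at fork node U6 ∈ conditioning set.
{U1, U6} contains no descendant of U2 and blocks every backdoor path.
Every element of {U1, U6} is needed (dropping U1 leaves P2 open; dropping U6 leaves P4 open), so no proper subset is valid.
Among all size-2 subsets of the eligible variables, only {U1, U6} blocks every backdoor path, so it is the unique smallest valid adjustment set.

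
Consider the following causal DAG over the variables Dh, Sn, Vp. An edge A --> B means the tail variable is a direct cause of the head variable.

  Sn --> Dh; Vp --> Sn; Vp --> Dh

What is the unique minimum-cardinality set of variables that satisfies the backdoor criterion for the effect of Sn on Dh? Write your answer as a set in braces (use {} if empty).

Variables eligible for adjustment (non-descendants of Sn, excluding Sn and Dh): {Vp}.
Backdoor paths from Sn to Dh:
  P1: Sn <- Vp -> Dh
The empty set is not sufficient: P1 (Sn <- Vp -> Dh) has no collider blocking it and no conditioned non-collider, so it is open.
Try {Vp}:
  P1: blocked at fork node Vp ∈ conditioning set.
{Vp} contains no descendant of Sn and blocks every backdoor path.
{Vp} is the unique smallest valid adjustment set.

{Vp}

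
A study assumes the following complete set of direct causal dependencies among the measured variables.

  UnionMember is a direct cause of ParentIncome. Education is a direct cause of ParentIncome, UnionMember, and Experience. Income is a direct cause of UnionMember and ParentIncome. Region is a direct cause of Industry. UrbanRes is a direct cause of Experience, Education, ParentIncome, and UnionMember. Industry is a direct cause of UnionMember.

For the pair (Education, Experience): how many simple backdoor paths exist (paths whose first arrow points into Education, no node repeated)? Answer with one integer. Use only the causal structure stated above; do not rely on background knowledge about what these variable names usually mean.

1

A backdoor path from Education to Experience is any simple undirected path whose first edge points into Education (i.e. leaves Education via a parent).
Parents of Education: {UrbanRes}.
Enumerating:
  P1: Education <- UrbanRes -> Experience
That exhausts the simple backdoor paths. Count: 1.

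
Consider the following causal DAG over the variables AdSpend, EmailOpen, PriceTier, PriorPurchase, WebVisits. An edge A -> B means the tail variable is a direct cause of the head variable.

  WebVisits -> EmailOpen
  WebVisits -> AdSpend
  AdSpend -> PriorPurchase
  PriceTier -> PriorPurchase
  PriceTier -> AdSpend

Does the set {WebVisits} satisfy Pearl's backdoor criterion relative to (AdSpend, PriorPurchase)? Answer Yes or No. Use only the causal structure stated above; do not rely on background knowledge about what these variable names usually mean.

Backdoor paths from AdSpend to PriorPurchase (paths whose first edge points into AdSpend):
  P1: AdSpend <- PriceTier -> PriorPurchase
Condition 1 (no descendant of AdSpend in the set): holds — descendants of AdSpend are {PriorPurchase}; none are in {WebVisits}.
Condition 2 (every backdoor path blocked by {WebVisits}):
  P1: open — no interior node is in the conditioning set.
{WebVisits} does not satisfy the backdoor criterion.

No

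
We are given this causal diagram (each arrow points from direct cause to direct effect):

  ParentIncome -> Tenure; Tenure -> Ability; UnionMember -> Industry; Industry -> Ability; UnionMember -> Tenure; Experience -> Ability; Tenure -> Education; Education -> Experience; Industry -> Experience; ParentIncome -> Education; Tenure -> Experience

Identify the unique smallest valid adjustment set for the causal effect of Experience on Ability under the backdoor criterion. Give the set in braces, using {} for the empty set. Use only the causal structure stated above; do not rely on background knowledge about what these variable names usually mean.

{Industry, Tenure}

Variables eligible for adjustment (non-descendants of Experience, excluding Experience and Ability): {Education, Industry, ParentIncome, Tenure, UnionMember}.
Backdoor paths from Experience to Ability:
  P1: Experience <- Tenure <- UnionMember -> Industry -> Ability
  P2: Experience <- Tenure -> Ability
  P3: Experience <- Industry <- UnionMember -> Tenure -> Ability
  P4: Experience <- Industry -> Ability
  P5: Experience <- Education <- ParentIncome -> Tenure <- UnionMember -> Industry -> Ability
  P6: Experience <- Education <- ParentIncome -> Tenure -> Ability
  P7: Experience <- Education <- Tenure <- UnionMember -> Industry -> Ability
  P8: Experience <- Education <- Tenure -> Ability
The empty set is not sufficient: P1 (Experience <- Tenure <- UnionMember -> Industry -> Ability) has no collider blocking it and no conditioned non-collider, so it is open.
Try {Industry, Tenure}:
  P1: blocked at chain node Tenure ∈ conditioning set.
  P2: blocked at fork node Tenure ∈ conditioning set.
  P3: blocked at chain node Industry ∈ conditioning set.
  P4: blocked at fork node Industry ∈ conditioning set.
  P5: blocked at chain node Industry ∈ conditioning set.
  P6: blocked at chain node Tenure ∈ conditioning set.
  P7: blocked at chain node Tenure ∈ conditioning set.
  P8: blocked at fork node Tenure ∈ conditioning set.
{Industry, Tenure} contains no descendant of Experience and blocks every backdoor path.
Every element of {Industry, Tenure} is needed (dropping Industry leaves P4 open; dropping Tenure leaves P2 open), so no proper subset is valid.
Among all size-2 subsets of the eligible variables, only {Industry, Tenure} blocks every backdoor path, so it is the unique smallest valid adjustment set.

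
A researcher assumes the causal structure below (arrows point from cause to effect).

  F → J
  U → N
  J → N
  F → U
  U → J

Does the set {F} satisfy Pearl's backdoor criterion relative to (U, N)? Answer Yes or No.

Yes

Backdoor paths from U to N (paths whose first edge points into U):
  P1: U <- F -> J -> N
Condition 1 (no descendant of U in the set): holds — descendants of U are {J, N}; none are in {F}.
Condition 2 (every backdoor path blocked by {F}):
  P1: blocked at fork node F ∈ conditioning set.
{F} satisfies the backdoor criterion.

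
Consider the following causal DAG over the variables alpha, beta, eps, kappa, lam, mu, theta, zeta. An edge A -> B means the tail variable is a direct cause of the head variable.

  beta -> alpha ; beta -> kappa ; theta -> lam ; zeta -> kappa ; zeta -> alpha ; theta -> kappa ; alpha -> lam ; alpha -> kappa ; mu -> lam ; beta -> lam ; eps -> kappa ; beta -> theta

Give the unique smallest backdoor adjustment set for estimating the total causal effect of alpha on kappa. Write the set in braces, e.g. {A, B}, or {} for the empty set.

{beta, zeta}

Variables eligible for adjustment (non-descendants of alpha, excluding alpha and kappa): {beta, eps, mu, theta, zeta}.
Backdoor paths from alpha to kappa:
  P1: alpha <- beta -> theta -> kappa
  P2: alpha <- beta -> kappa
  P3: alpha <- beta -> lam <- theta -> kappa
  P4: alpha <- zeta -> kappa
The empty set is not sufficient: P1 (alpha <- beta -> theta -> kappa) has no collider blocking it and no conditioned non-collider, so it is open.
Try {beta, zeta}:
  P1: blocked at fork node beta ∈ conditioning set.
  P2: blocked at fork node beta ∈ conditioning set.
  P3: blocked at fork node beta ∈ conditioning set.
  P4: blocked at fork node zeta ∈ conditioning set.
{beta, zeta} contains no descendant of alpha and blocks every backdoor path.
Every element of {beta, zeta} is needed (dropping beta leaves P1 open; dropping zeta leaves P4 open), so no proper subset is valid.
Among all size-2 subsets of the eligible variables, only {beta, zeta} blocks every backdoor path, so it is the unique smallest valid adjustment set.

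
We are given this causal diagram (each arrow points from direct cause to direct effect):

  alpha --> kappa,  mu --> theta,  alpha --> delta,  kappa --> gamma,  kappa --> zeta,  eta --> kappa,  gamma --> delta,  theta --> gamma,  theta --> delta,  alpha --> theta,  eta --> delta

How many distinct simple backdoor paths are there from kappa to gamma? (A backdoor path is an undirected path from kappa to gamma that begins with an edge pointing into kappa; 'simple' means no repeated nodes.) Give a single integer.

7

A backdoor path from kappa to gamma is any simple undirected path whose first edge points into kappa (i.e. leaves kappa via a parent).
Parents of kappa: {alpha, eta}.
Enumerating:
  P1: kappa <- eta -> delta <- alpha -> theta -> gamma
  P2: kappa <- eta -> delta <- theta -> gamma
  P3: kappa <- eta -> delta <- gamma
  P4: kappa <- alpha -> theta -> gamma
  P5: kappa <- alpha -> theta -> delta <- gamma
  P6: kappa <- alpha -> delta <- theta -> gamma
  P7: kappa <- alpha -> delta <- gamma
That exhausts the simple backdoor paths. Count: 7.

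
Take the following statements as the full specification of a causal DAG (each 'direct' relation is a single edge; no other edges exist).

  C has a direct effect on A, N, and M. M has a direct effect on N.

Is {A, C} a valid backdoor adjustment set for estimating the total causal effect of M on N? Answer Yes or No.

Yes

Backdoor paths from M to N (paths whose first edge points into M):
  P1: M <- C -> N
Condition 1 (no descendant of M in the set): holds — descendants of M are {N}; none are in {A, C}.
Condition 2 (every backdoor path blocked by {A, C}):
  P1: blocked at fork node C ∈ conditioning set.
{A, C} satisfies the backdoor criterion.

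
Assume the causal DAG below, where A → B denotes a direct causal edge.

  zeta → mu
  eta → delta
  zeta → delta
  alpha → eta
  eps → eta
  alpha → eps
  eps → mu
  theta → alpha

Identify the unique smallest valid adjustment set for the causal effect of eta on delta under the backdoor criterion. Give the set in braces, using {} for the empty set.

Variables eligible for adjustment (non-descendants of eta, excluding eta and delta): {alpha, eps, mu, theta, zeta}.
Backdoor paths from eta to delta:
  P1: eta <- alpha -> eps -> mu <- zeta -> delta
  P2: eta <- eps -> mu <- zeta -> delta
Each backdoor path contains an unconditioned collider, so every path is already blocked with the empty conditioning set:
  P1: blocked at collider mu (neither it nor any descendant is in the conditioning set).
  P2: blocked at collider mu (neither it nor any descendant is in the conditioning set).
The empty set is therefore the unique smallest valid set.

{}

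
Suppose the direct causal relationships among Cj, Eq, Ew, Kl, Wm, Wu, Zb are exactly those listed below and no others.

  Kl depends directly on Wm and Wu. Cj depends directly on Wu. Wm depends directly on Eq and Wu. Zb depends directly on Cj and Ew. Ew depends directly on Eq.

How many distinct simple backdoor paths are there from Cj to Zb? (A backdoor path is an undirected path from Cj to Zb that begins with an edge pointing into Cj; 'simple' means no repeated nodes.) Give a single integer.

A backdoor path from Cj to Zb is any simple undirected path whose first edge points into Cj (i.e. leaves Cj via a parent).
Parents of Cj: {Wu}.
Enumerating:
  P1: Cj <- Wu -> Wm <- Eq -> Ew -> Zb
  P2: Cj <- Wu -> Kl <- Wm <- Eq -> Ew -> Zb
That exhausts the simple backdoor paths. Count: 2.

2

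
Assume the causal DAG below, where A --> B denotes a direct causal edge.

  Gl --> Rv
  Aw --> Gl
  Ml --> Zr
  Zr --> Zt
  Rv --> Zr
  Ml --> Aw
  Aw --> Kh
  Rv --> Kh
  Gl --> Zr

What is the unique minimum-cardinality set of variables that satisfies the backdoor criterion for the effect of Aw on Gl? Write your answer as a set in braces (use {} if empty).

Variables eligible for adjustment (non-descendants of Aw, excluding Aw and Gl): {Ml}.
Backdoor paths from Aw to Gl:
  P1: Aw <- Ml -> Zr <- Gl
  P2: Aw <- Ml -> Zr <- Rv <- Gl
Each backdoor path contains an unconditioned collider, so every path is already blocked with the empty conditioning set:
  P1: blocked at collider Zr (neither it nor any descendant is in the conditioning set).
  P2: blocked at collider Zr (neither it nor any descendant is in the conditioning set).
The empty set is therefore the unique smallest valid set.

{}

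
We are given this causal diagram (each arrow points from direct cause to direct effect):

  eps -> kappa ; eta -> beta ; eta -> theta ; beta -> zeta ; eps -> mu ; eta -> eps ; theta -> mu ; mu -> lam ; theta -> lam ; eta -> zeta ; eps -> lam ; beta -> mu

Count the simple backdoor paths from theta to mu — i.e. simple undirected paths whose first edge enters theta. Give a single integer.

4

A backdoor path from theta to mu is any simple undirected path whose first edge points into theta (i.e. leaves theta via a parent).
Parents of theta: {eta}.
Enumerating:
  P1: theta <- eta -> eps -> mu
  P2: theta <- eta -> eps -> lam <- mu
  P3: theta <- eta -> beta -> mu
  P4: theta <- eta -> zeta <- beta -> mu
That exhausts the simple backdoor paths. Count: 4.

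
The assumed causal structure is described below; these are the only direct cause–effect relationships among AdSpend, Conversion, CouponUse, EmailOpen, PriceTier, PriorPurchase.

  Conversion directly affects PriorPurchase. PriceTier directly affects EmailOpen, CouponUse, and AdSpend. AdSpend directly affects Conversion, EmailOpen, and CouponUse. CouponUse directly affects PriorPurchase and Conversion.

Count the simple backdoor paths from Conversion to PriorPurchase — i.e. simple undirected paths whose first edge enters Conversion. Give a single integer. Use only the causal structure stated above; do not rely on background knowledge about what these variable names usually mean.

A backdoor path from Conversion to PriorPurchase is any simple undirected path whose first edge points into Conversion (i.e. leaves Conversion via a parent).
Parents of Conversion: {AdSpend, CouponUse}.
Enumerating:
  P1: Conversion <- AdSpend <- PriceTier -> CouponUse -> PriorPurchase
  P2: Conversion <- AdSpend -> CouponUse -> PriorPurchase
  P3: Conversion <- AdSpend -> EmailOpen <- PriceTier -> CouponUse -> PriorPurchase
  P4: Conversion <- CouponUse -> PriorPurchase
That exhausts the simple backdoor paths. Count: 4.

4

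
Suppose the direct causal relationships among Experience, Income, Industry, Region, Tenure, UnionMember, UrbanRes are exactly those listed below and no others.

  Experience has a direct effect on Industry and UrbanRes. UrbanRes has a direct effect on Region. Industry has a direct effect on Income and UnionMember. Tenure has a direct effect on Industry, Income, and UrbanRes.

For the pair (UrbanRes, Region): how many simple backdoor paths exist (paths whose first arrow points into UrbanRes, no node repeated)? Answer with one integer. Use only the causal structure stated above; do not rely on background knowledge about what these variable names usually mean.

0

A backdoor path from UrbanRes to Region is any simple undirected path whose first edge points into UrbanRes (i.e. leaves UrbanRes via a parent).
Parents of UrbanRes: {Experience, Tenure}.
No simple path from any parent of UrbanRes reaches Region without revisiting UrbanRes, so there are no backdoor paths.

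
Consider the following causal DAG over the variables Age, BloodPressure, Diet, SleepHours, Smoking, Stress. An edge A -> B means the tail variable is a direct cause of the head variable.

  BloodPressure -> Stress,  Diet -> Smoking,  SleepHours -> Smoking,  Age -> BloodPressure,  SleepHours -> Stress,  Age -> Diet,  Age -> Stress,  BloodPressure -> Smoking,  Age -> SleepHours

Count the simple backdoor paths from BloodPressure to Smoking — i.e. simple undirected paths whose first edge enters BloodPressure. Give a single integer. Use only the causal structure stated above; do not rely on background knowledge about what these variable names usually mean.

3

A backdoor path from BloodPressure to Smoking is any simple undirected path whose first edge points into BloodPressure (i.e. leaves BloodPressure via a parent).
Parents of BloodPressure: {Age}.
Enumerating:
  P1: BloodPressure <- Age -> SleepHours -> Smoking
  P2: BloodPressure <- Age -> Diet -> Smoking
  P3: BloodPressure <- Age -> Stress <- SleepHours -> Smoking
That exhausts the simple backdoor paths. Count: 3.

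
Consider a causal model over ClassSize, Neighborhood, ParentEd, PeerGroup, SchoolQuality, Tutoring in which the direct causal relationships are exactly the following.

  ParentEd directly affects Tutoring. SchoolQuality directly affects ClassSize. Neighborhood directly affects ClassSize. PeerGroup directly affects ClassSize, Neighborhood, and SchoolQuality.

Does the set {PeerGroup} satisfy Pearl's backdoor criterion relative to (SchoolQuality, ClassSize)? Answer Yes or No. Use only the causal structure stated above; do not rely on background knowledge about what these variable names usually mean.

Backdoor paths from SchoolQuality to ClassSize (paths whose first edge points into SchoolQuality):
  P1: SchoolQuality <- PeerGroup -> Neighborhood -> ClassSize
  P2: SchoolQuality <- PeerGroup -> ClassSize
Condition 1 (no descendant of SchoolQuality in the set): holds — descendants of SchoolQuality are {ClassSize}; none are in {PeerGroup}.
Condition 2 (every backdoor path blocked by {PeerGroup}):
  P1: blocked at fork node PeerGroup ∈ conditioning set.
  P2: blocked at fork node PeerGroup ∈ conditioning set.
{PeerGroup} satisfies the backdoor criterion.

Yes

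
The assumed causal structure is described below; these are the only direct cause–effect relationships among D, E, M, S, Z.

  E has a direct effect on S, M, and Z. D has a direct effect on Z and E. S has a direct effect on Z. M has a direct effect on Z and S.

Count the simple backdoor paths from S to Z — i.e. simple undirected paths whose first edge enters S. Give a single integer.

6

A backdoor path from S to Z is any simple undirected path whose first edge points into S (i.e. leaves S via a parent).
Parents of S: {E, M}.
Enumerating:
  P1: S <- E <- D -> Z
  P2: S <- E -> M -> Z
  P3: S <- E -> Z
  P4: S <- M <- E <- D -> Z
  P5: S <- M <- E -> Z
  P6: S <- M -> Z
That exhausts the simple backdoor paths. Count: 6.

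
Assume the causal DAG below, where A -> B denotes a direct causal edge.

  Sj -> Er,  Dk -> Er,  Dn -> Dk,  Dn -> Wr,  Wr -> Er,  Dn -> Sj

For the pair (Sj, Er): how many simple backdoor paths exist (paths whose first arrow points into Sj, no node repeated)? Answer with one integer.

A backdoor path from Sj to Er is any simple undirected path whose first edge points into Sj (i.e. leaves Sj via a parent).
Parents of Sj: {Dn}.
Enumerating:
  P1: Sj <- Dn -> Dk -> Er
  P2: Sj <- Dn -> Wr -> Er
That exhausts the simple backdoor paths. Count: 2.

2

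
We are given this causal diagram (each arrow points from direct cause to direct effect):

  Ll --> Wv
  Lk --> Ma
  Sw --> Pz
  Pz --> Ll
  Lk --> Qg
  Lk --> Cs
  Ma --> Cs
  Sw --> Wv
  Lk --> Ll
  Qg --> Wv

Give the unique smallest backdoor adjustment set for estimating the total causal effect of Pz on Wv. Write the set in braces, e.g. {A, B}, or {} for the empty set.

{Sw}

Variables eligible for adjustment (non-descendants of Pz, excluding Pz and Wv): {Cs, Lk, Ma, Qg, Sw}.
Backdoor paths from Pz to Wv:
  P1: Pz <- Sw -> Wv
The empty set is not sufficient: P1 (Pz <- Sw -> Wv) has no collider blocking it and no conditioned non-collider, so it is open.
Try {Sw}:
  P1: blocked at fork node Sw ∈ conditioning set.
{Sw} contains no descendant of Pz and blocks every backdoor path.
No other singleton works — e.g. {Lk} leaves P1 open — so {Sw} is the unique smallest valid adjustment set.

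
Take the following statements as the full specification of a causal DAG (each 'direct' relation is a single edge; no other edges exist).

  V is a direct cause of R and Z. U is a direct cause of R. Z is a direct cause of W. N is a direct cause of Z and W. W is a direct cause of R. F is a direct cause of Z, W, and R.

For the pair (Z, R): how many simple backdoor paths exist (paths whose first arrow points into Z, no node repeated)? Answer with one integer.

A backdoor path from Z to R is any simple undirected path whose first edge points into Z (i.e. leaves Z via a parent).
Parents of Z: {F, N, V}.
Enumerating:
  P1: Z <- V -> R
  P2: Z <- F -> W -> R
  P3: Z <- F -> R
  P4: Z <- N -> W <- F -> R
  P5: Z <- N -> W -> R
That exhausts the simple backdoor paths. Count: 5.

5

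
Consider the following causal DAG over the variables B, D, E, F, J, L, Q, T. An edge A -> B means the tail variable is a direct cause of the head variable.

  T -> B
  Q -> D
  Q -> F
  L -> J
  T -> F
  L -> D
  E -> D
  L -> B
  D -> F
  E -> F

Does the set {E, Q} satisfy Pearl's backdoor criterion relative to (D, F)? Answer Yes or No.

Backdoor paths from D to F (paths whose first edge points into D):
  P1: D <- Q -> F
  P2: D <- E -> F
  P3: D <- L -> B <- T -> F
Condition 1 (no descendant of D in the set): holds — descendants of D are {F}; none are in {E, Q}.
Condition 2 (every backdoor path blocked by {E, Q}):
  P1: blocked at fork node Q ∈ conditioning set.
  P2: blocked at fork node E ∈ conditioning set.
  P3: blocked at collider B (neither it nor any descendant is in the conditioning set).
{E, Q} satisfies the backdoor criterion.

Yes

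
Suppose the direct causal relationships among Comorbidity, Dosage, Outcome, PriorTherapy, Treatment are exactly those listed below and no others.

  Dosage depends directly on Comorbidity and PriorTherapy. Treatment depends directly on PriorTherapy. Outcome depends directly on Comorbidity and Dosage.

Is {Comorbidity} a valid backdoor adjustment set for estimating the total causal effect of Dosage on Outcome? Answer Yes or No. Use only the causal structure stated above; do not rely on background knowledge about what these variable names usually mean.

Yes

Backdoor paths from Dosage to Outcome (paths whose first edge points into Dosage):
  P1: Dosage <- Comorbidity -> Outcome
Condition 1 (no descendant of Dosage in the set): holds — descendants of Dosage are {Outcome}; none are in {Comorbidity}.
Condition 2 (every backdoor path blocked by {Comorbidity}):
  P1: blocked at fork node Comorbidity ∈ conditioning set.
{Comorbidity} satisfies the backdoor criterion.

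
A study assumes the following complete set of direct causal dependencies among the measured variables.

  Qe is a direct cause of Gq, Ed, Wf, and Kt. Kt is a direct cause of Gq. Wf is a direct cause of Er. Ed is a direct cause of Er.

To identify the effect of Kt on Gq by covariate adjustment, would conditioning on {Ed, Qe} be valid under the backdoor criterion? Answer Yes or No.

Yes

Backdoor paths from Kt to Gq (paths whose first edge points into Kt):
  P1: Kt <- Qe -> Gq
Condition 1 (no descendant of Kt in the set): holds — descendants of Kt are {Gq}; none are in {Ed, Qe}.
Condition 2 (every backdoor path blocked by {Ed, Qe}):
  P1: blocked at fork node Qe ∈ conditioning set.
{Ed, Qe} satisfies the backdoor criterion.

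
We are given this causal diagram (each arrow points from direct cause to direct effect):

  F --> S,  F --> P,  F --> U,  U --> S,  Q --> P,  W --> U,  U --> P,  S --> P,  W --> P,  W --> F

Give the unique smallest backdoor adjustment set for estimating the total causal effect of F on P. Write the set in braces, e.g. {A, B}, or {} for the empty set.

Variables eligible for adjustment (non-descendants of F, excluding F and P): {Q, W}.
Backdoor paths from F to P:
  P1: F <- W -> U -> S -> P
  P2: F <- W -> U -> P
  P3: F <- W -> P
The empty set is not sufficient: P1 (F <- W -> U -> S -> P) has no collider blocking it and no conditioned non-collider, so it is open.
Try {W}:
  P1: blocked at fork node W ∈ conditioning set.
  P2: blocked at fork node W ∈ conditioning set.
  P3: blocked at fork node W ∈ conditioning set.
{W} contains no descendant of F and blocks every backdoor path.
No other singleton works — e.g. {Q} leaves P1 open — so {W} is the unique smallest valid adjustment set.

{W}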